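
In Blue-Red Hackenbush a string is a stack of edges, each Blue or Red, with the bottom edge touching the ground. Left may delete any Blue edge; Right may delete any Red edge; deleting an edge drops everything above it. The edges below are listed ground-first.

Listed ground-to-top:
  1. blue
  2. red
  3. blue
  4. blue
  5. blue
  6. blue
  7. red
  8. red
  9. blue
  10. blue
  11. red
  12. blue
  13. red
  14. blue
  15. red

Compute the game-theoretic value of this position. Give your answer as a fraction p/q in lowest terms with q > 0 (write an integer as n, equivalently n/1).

15573/16384

G(b) = { 0 | — } — 1
G(br) = { 0 | 1 } — 1/2
G(brb) = { 0 1/2 | 1 } — 3/4
G(brbb) = { 0 1/2 3/4 | 1 } — 7/8
G(brbbb) = { 0 1/2 3/4 7/8 | 1 } — 15/16
G(brbbbb) = { 0 1/2 3/4 7/8 15/16 | 1 } — 31/32
G(brbbbbr) = { 0 1/2 3/4 7/8 15/16 | 31/32 1 } — 61/64
G(brbbbbrr) = { 0 1/2 3/4 7/8 15/16 | 61/64 31/32 1 } — 121/128
G(brbbbbrrb) = { 0 1/2 3/4 7/8 15/16 121/128 | 61/64 31/32 1 } — 243/256
G(brbbbbrrbb) = { 0 1/2 3/4 7/8 15/16 121/128 243/256 | 61/64 31/32 1 } — 487/512
G(brbbbbrrbbr) = { 0 1/2 3/4 7/8 15/16 121/128 243/256 | 487/512 61/64 31/32 1 } — 973/1024
G(brbbbbrrbbrb) = { 0 1/2 3/4 7/8 15/16 121/128 243/256 973/1024 | 487/512 61/64 31/32 1 } — 1947/2048
G(brbbbbrrbbrbr) = { 0 1/2 3/4 7/8 15/16 121/128 243/256 973/1024 | 1947/2048 487/512 61/64 31/32 1 } — 3893/4096
G(brbbbbrrbbrbrb) = { 0 1/2 3/4 7/8 15/16 121/128 243/256 973/1024 3893/4096 | 1947/2048 487/512 61/64 31/32 1 } — 7787/8192
G(brbbbbrrbbrbrbr) = { 0 1/2 3/4 7/8 15/16 121/128 243/256 973/1024 3893/4096 | 7787/8192 1947/2048 487/512 61/64 31/32 1 } — 15573/16384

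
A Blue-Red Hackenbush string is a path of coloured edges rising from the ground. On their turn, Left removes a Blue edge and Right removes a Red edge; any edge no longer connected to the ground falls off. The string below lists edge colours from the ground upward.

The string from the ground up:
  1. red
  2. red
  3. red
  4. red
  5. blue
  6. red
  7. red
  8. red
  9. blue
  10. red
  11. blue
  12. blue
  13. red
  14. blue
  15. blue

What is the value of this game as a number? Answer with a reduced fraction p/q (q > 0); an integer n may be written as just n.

Prefix values for red red red red blue red red red blue red blue blue red blue blue via {L|R} + simplicity:
1 of 15 · r · max L −∞ · min R 0 = -1
2 of 15 · rr · max L −∞ · min R -1 = -2
3 of 15 · rrr · max L −∞ · min R -2 = -3
4 of 15 · rrrr · max L −∞ · min R -3 = -4
5 of 15 · rrrrb · max L -4 · min R -3 = -7/2
6 of 15 · rrrrbr · max L -4 · min R -7/2 = -15/4
7 of 15 · rrrrbrr · max L -4 · min R -15/4 = -31/8
8 of 15 · rrrrbrrr · max L -4 · min R -31/8 = -63/16
9 of 15 · rrrrbrrrb · max L -63/16 · min R -31/8 = -125/32
10 of 15 · rrrrbrrrbr · max L -63/16 · min R -125/32 = -251/64
11 of 15 · rrrrbrrrbrb · max L -251/64 · min R -125/32 = -501/128
12 of 15 · rrrrbrrrbrbb · max L -501/128 · min R -125/32 = -1001/256
13 of 15 · rrrrbrrrbrbbr · max L -501/128 · min R -1001/256 = -2003/512
14 of 15 · rrrrbrrrbrbbrb · max L -2003/512 · min R -1001/256 = -4005/1024
15 of 15 · rrrrbrrrbrbbrbb · max L -4005/1024 · min R -1001/256 = -8009/2048

-8009/2048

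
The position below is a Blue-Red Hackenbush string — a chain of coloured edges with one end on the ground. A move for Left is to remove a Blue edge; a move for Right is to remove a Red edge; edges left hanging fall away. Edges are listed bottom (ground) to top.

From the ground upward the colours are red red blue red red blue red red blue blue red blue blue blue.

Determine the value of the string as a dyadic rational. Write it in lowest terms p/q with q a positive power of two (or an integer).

-7569/4096

Prefix values for red red blue red red blue red red blue blue red blue blue blue via {L|R} + simplicity:
r: Left { none }, Right { 0 } -> simplest -1
rr: Left { none }, Right { -1 0 } -> simplest -2
rrb: Left { -2 }, Right { -1 0 } -> simplest -3/2
rrbr: Left { -2 }, Right { -3/2 -1 0 } -> simplest -7/4
rrbrr: Left { -2 }, Right { -7/4 -3/2 -1 0 } -> simplest -15/8
rrbrrb: Left { -2 -15/8 }, Right { -7/4 -3/2 -1 0 } -> simplest -29/16
rrbrrbr: Left { -2 -15/8 }, Right { -29/16 -7/4 -3/2 -1 0 } -> simplest -59/32
rrbrrbrr: Left { -2 -15/8 }, Right { -59/32 -29/16 -7/4 -3/2 -1 0 } -> simplest -119/64
rrbrrbrrb: Left { -2 -15/8 -119/64 }, Right { -59/32 -29/16 -7/4 -3/2 -1 0 } -> simplest -237/128
rrbrrbrrbb: Left { -2 -15/8 -119/64 -237/128 }, Right { -59/32 -29/16 -7/4 -3/2 -1 0 } -> simplest -473/256
rrbrrbrrbbr: Left { -2 -15/8 -119/64 -237/128 }, Right { -473/256 -59/32 -29/16 -7/4 -3/2 -1 0 } -> simplest -947/512
rrbrrbrrbbrb: Left { -2 -15/8 -119/64 -237/128 -947/512 }, Right { -473/256 -59/32 -29/16 -7/4 -3/2 -1 0 } -> simplest -1893/1024
rrbrrbrrbbrbb: Left { -2 -15/8 -119/64 -237/128 -947/512 -1893/1024 }, Right { -473/256 -59/32 -29/16 -7/4 -3/2 -1 0 } -> simplest -3785/2048
rrbrrbrrbbrbbb: Left { -2 -15/8 -119/64 -237/128 -947/512 -1893/1024 -3785/2048 }, Right { -473/256 -59/32 -29/16 -7/4 -3/2 -1 0 } -> simplest -7569/4096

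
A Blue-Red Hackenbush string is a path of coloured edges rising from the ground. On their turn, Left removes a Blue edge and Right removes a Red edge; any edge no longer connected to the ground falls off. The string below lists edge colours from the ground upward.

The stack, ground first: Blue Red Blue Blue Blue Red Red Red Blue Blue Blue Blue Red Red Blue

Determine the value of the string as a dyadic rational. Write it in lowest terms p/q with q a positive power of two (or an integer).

step 1: add Blue to get B; options L={ 0 } R={ none } ⇒ 1
step 2: add Red to get BR; options L={ 0 } R={ 1 } ⇒ 1/2
step 3: add Blue to get BRB; options L={ 0 1/2 } R={ 1 } ⇒ 3/4
step 4: add Blue to get BRBB; options L={ 0 1/2 3/4 } R={ 1 } ⇒ 7/8
step 5: add Blue to get BRBBB; options L={ 0 1/2 3/4 7/8 } R={ 1 } ⇒ 15/16
step 6: add Red to get BRBBBR; options L={ 0 1/2 3/4 7/8 } R={ 15/16 1 } ⇒ 29/32
step 7: add Red to get BRBBBRR; options L={ 0 1/2 3/4 7/8 } R={ 29/32 15/16 1 } ⇒ 57/64
step 8: add Red to get BRBBBRRR; options L={ 0 1/2 3/4 7/8 } R={ 57/64 29/32 15/16 1 } ⇒ 113/128
step 9: add Blue to get BRBBBRRRB; options L={ 0 1/2 3/4 7/8 113/128 } R={ 57/64 29/32 15/16 1 } ⇒ 227/256
step 10: add Blue to get BRBBBRRRBB; options L={ 0 1/2 3/4 7/8 113/128 227/256 } R={ 57/64 29/32 15/16 1 } ⇒ 455/512
step 11: add Blue to get BRBBBRRRBBB; options L={ 0 1/2 3/4 7/8 113/128 227/256 455/512 } R={ 57/64 29/32 15/16 1 } ⇒ 911/1024
step 12: add Blue to get BRBBBRRRBBBB; options L={ 0 1/2 3/4 7/8 113/128 227/256 455/512 911/1024 } R={ 57/64 29/32 15/16 1 } ⇒ 1823/2048
step 13: add Red to get BRBBBRRRBBBBR; options L={ 0 1/2 3/4 7/8 113/128 227/256 455/512 911/1024 } R={ 1823/2048 57/64 29/32 15/16 1 } ⇒ 3645/4096
step 14: add Red to get BRBBBRRRBBBBRR; options L={ 0 1/2 3/4 7/8 113/128 227/256 455/512 911/1024 } R={ 3645/4096 1823/2048 57/64 29/32 15/16 1 } ⇒ 7289/8192
step 15: add Blue to get BRBBBRRRBBBBRRB; options L={ 0 1/2 3/4 7/8 113/128 227/256 455/512 911/1024 7289/8192 } R={ 3645/4096 1823/2048 57/64 29/32 15/16 1 } ⇒ 14579/16384

14579/16384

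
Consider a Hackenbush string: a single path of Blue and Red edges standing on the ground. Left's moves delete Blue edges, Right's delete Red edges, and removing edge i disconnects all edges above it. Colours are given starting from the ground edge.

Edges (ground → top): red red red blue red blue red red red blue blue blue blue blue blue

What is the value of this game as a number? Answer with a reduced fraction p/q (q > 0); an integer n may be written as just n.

-11137/4096

edge 1 of 15 (red): { none | 0 } => -1
edge 2 of 15 (red): { none | -1,0 } => -2
edge 3 of 15 (red): { none | -2,-1,0 } => -3
edge 4 of 15 (blue): { -3 | -2,-1,0 } => -5/2
edge 5 of 15 (red): { -3 | -5/2,-2,-1,0 } => -11/4
edge 6 of 15 (blue): { -3,-11/4 | -5/2,-2,-1,0 } => -21/8
edge 7 of 15 (red): { -3,-11/4 | -21/8,-5/2,-2,-1,0 } => -43/16
edge 8 of 15 (red): { -3,-11/4 | -43/16,-21/8,-5/2,-2,-1,0 } => -87/32
edge 9 of 15 (red): { -3,-11/4 | -87/32,-43/16,-21/8,-5/2,-2,-1,0 } => -175/64
edge 10 of 15 (blue): { -3,-11/4,-175/64 | -87/32,-43/16,-21/8,-5/2,-2,-1,0 } => -349/128
edge 11 of 15 (blue): { -3,-11/4,-175/64,-349/128 | -87/32,-43/16,-21/8,-5/2,-2,-1,0 } => -697/256
edge 12 of 15 (blue): { -3,-11/4,-175/64,-349/128,-697/256 | -87/32,-43/16,-21/8,-5/2,-2,-1,0 } => -1393/512
edge 13 of 15 (blue): { -3,-11/4,-175/64,-349/128,-697/256,-1393/512 | -87/32,-43/16,-21/8,-5/2,-2,-1,0 } => -2785/1024
edge 14 of 15 (blue): { -3,-11/4,-175/64,-349/128,-697/256,-1393/512,-2785/1024 | -87/32,-43/16,-21/8,-5/2,-2,-1,0 } => -5569/2048
edge 15 of 15 (blue): { -3,-11/4,-175/64,-349/128,-697/256,-1393/512,-2785/1024,-5569/2048 | -87/32,-43/16,-21/8,-5/2,-2,-1,0 } => -11137/4096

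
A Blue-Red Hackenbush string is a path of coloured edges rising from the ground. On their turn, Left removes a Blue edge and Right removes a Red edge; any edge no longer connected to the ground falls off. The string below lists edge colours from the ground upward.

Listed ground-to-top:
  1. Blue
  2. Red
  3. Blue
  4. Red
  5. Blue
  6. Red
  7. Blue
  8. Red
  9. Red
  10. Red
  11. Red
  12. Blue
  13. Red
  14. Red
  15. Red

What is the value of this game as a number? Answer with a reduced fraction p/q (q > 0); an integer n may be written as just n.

Prefix values for Blue Red Blue Red Blue Red Blue Red Red Red Red Blue Red Red Red via {L|R} + simplicity:
1 of 15 · B · max L 0 · min R +∞ gives 1
2 of 15 · BR · max L 0 · min R 1 gives 1/2
3 of 15 · BRB · max L 1/2 · min R 1 gives 3/4
4 of 15 · BRBR · max L 1/2 · min R 3/4 gives 5/8
5 of 15 · BRBRB · max L 5/8 · min R 3/4 gives 11/16
6 of 15 · BRBRBR · max L 5/8 · min R 11/16 gives 21/32
7 of 15 · BRBRBRB · max L 21/32 · min R 11/16 gives 43/64
8 of 15 · BRBRBRBR · max L 21/32 · min R 43/64 gives 85/128
9 of 15 · BRBRBRBRR · max L 21/32 · min R 85/128 gives 169/256
10 of 15 · BRBRBRBRRR · max L 21/32 · min R 169/256 gives 337/512
11 of 15 · BRBRBRBRRRR · max L 21/32 · min R 337/512 gives 673/1024
12 of 15 · BRBRBRBRRRRB · max L 673/1024 · min R 337/512 gives 1347/2048
13 of 15 · BRBRBRBRRRRBR · max L 673/1024 · min R 1347/2048 gives 2693/4096
14 of 15 · BRBRBRBRRRRBRR · max L 673/1024 · min R 2693/4096 gives 5385/8192
15 of 15 · BRBRBRBRRRRBRRR · max L 673/1024 · min R 5385/8192 gives 10769/16384

10769/16384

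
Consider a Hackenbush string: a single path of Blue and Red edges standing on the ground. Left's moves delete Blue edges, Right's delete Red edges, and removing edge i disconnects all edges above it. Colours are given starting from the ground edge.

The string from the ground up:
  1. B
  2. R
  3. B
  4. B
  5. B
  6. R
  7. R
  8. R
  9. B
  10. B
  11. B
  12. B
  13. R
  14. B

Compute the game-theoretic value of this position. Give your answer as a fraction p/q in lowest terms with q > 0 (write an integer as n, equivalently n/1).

7291/8192

edge 1 of 14 (B): { 0 | ∅ } = 1
edge 2 of 14 (R): { 0 | 1 } = 1/2
edge 3 of 14 (B): { 0 1/2 | 1 } = 3/4
edge 4 of 14 (B): { 0 1/2 3/4 | 1 } = 7/8
edge 5 of 14 (B): { 0 1/2 3/4 7/8 | 1 } = 15/16
edge 6 of 14 (R): { 0 1/2 3/4 7/8 | 15/16 1 } = 29/32
edge 7 of 14 (R): { 0 1/2 3/4 7/8 | 29/32 15/16 1 } = 57/64
edge 8 of 14 (R): { 0 1/2 3/4 7/8 | 57/64 29/32 15/16 1 } = 113/128
edge 9 of 14 (B): { 0 1/2 3/4 7/8 113/128 | 57/64 29/32 15/16 1 } = 227/256
edge 10 of 14 (B): { 0 1/2 3/4 7/8 113/128 227/256 | 57/64 29/32 15/16 1 } = 455/512
edge 11 of 14 (B): { 0 1/2 3/4 7/8 113/128 227/256 455/512 | 57/64 29/32 15/16 1 } = 911/1024
edge 12 of 14 (B): { 0 1/2 3/4 7/8 113/128 227/256 455/512 911/1024 | 57/64 29/32 15/16 1 } = 1823/2048
edge 13 of 14 (R): { 0 1/2 3/4 7/8 113/128 227/256 455/512 911/1024 | 1823/2048 57/64 29/32 15/16 1 } = 3645/4096
edge 14 of 14 (B): { 0 1/2 3/4 7/8 113/128 227/256 455/512 911/1024 3645/4096 | 1823/2048 57/64 29/32 15/16 1 } = 7291/8192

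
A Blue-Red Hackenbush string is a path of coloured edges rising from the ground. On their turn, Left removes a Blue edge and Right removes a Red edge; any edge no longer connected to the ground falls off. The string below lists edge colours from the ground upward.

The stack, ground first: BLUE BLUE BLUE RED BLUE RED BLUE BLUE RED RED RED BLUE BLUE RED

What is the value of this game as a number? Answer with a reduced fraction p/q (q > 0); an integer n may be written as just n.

5517/2048

B: Left { 0 }, Right { ∅ } -> simplest 1
BB: Left { 0; 1 }, Right { ∅ } -> simplest 2
BBB: Left { 0; 1; 2 }, Right { ∅ } -> simplest 3
BBBR: Left { 0; 1; 2 }, Right { 3 } -> simplest 5/2
BBBRB: Left { 0; 1; 2; 5/2 }, Right { 3 } -> simplest 11/4
BBBRBR: Left { 0; 1; 2; 5/2 }, Right { 11/4; 3 } -> simplest 21/8
BBBRBRB: Left { 0; 1; 2; 5/2; 21/8 }, Right { 11/4; 3 } -> simplest 43/16
BBBRBRBB: Left { 0; 1; 2; 5/2; 21/8; 43/16 }, Right { 11/4; 3 } -> simplest 87/32
BBBRBRBBR: Left { 0; 1; 2; 5/2; 21/8; 43/16 }, Right { 87/32; 11/4; 3 } -> simplest 173/64
BBBRBRBBRR: Left { 0; 1; 2; 5/2; 21/8; 43/16 }, Right { 173/64; 87/32; 11/4; 3 } -> simplest 345/128
BBBRBRBBRRR: Left { 0; 1; 2; 5/2; 21/8; 43/16 }, Right { 345/128; 173/64; 87/32; 11/4; 3 } -> simplest 689/256
BBBRBRBBRRRB: Left { 0; 1; 2; 5/2; 21/8; 43/16; 689/256 }, Right { 345/128; 173/64; 87/32; 11/4; 3 } -> simplest 1379/512
BBBRBRBBRRRBB: Left { 0; 1; 2; 5/2; 21/8; 43/16; 689/256; 1379/512 }, Right { 345/128; 173/64; 87/32; 11/4; 3 } -> simplest 2759/1024
BBBRBRBBRRRBBR: Left { 0; 1; 2; 5/2; 21/8; 43/16; 689/256; 1379/512 }, Right { 2759/1024; 345/128; 173/64; 87/32; 11/4; 3 } -> simplest 5517/2048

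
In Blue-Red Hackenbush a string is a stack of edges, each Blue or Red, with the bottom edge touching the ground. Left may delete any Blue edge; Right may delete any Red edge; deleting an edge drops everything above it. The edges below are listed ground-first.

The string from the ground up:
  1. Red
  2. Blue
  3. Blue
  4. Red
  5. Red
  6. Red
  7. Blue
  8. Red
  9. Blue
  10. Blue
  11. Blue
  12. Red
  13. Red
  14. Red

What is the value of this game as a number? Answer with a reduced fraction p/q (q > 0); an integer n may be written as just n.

val_1 [R]  L=[none]  R=[0]  => -1
val_2 [RB]  L=[-1]  R=[0]  => -1/2
val_3 [RBB]  L=[-1,-1/2]  R=[0]  => -1/4
val_4 [RBBR]  L=[-1,-1/2]  R=[-1/4,0]  => -3/8
val_5 [RBBRR]  L=[-1,-1/2]  R=[-3/8,-1/4,0]  => -7/16
val_6 [RBBRRR]  L=[-1,-1/2]  R=[-7/16,-3/8,-1/4,0]  => -15/32
val_7 [RBBRRRB]  L=[-1,-1/2,-15/32]  R=[-7/16,-3/8,-1/4,0]  => -29/64
val_8 [RBBRRRBR]  L=[-1,-1/2,-15/32]  R=[-29/64,-7/16,-3/8,-1/4,0]  => -59/128
val_9 [RBBRRRBRB]  L=[-1,-1/2,-15/32,-59/128]  R=[-29/64,-7/16,-3/8,-1/4,0]  => -117/256
val_10 [RBBRRRBRBB]  L=[-1,-1/2,-15/32,-59/128,-117/256]  R=[-29/64,-7/16,-3/8,-1/4,0]  => -233/512
val_11 [RBBRRRBRBBB]  L=[-1,-1/2,-15/32,-59/128,-117/256,-233/512]  R=[-29/64,-7/16,-3/8,-1/4,0]  => -465/1024
val_12 [RBBRRRBRBBBR]  L=[-1,-1/2,-15/32,-59/128,-117/256,-233/512]  R=[-465/1024,-29/64,-7/16,-3/8,-1/4,0]  => -931/2048
val_13 [RBBRRRBRBBBRR]  L=[-1,-1/2,-15/32,-59/128,-117/256,-233/512]  R=[-931/2048,-465/1024,-29/64,-7/16,-3/8,-1/4,0]  => -1863/4096
val_14 [RBBRRRBRBBBRRR]  L=[-1,-1/2,-15/32,-59/128,-117/256,-233/512]  R=[-1863/4096,-931/2048,-465/1024,-29/64,-7/16,-3/8,-1/4,0]  => -3727/8192

-3727/8192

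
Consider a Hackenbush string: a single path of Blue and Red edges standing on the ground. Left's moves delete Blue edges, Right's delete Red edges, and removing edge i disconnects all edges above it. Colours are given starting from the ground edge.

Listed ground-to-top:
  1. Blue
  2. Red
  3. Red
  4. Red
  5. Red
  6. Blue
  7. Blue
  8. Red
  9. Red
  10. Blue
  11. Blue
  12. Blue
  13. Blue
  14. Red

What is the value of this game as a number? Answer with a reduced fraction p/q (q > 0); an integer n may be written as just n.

Build G(s[:k]) for k = 1..14, string s = Blue Red Red Red Red Blue Blue Red Red Blue Blue Blue Blue Red.
edge 1 of 14 (Blue): { 0 | — } ⇒ 1
edge 2 of 14 (Red): { 0 | 1 } ⇒ 1/2
edge 3 of 14 (Red): { 0 | 1/2; 1 } ⇒ 1/4
edge 4 of 14 (Red): { 0 | 1/4; 1/2; 1 } ⇒ 1/8
edge 5 of 14 (Red): { 0 | 1/8; 1/4; 1/2; 1 } ⇒ 1/16
edge 6 of 14 (Blue): { 0; 1/16 | 1/8; 1/4; 1/2; 1 } ⇒ 3/32
edge 7 of 14 (Blue): { 0; 1/16; 3/32 | 1/8; 1/4; 1/2; 1 } ⇒ 7/64
edge 8 of 14 (Red): { 0; 1/16; 3/32 | 7/64; 1/8; 1/4; 1/2; 1 } ⇒ 13/128
edge 9 of 14 (Red): { 0; 1/16; 3/32 | 13/128; 7/64; 1/8; 1/4; 1/2; 1 } ⇒ 25/256
edge 10 of 14 (Blue): { 0; 1/16; 3/32; 25/256 | 13/128; 7/64; 1/8; 1/4; 1/2; 1 } ⇒ 51/512
edge 11 of 14 (Blue): { 0; 1/16; 3/32; 25/256; 51/512 | 13/128; 7/64; 1/8; 1/4; 1/2; 1 } ⇒ 103/1024
edge 12 of 14 (Blue): { 0; 1/16; 3/32; 25/256; 51/512; 103/1024 | 13/128; 7/64; 1/8; 1/4; 1/2; 1 } ⇒ 207/2048
edge 13 of 14 (Blue): { 0; 1/16; 3/32; 25/256; 51/512; 103/1024; 207/2048 | 13/128; 7/64; 1/8; 1/4; 1/2; 1 } ⇒ 415/4096
edge 14 of 14 (Red): { 0; 1/16; 3/32; 25/256; 51/512; 103/1024; 207/2048 | 415/4096; 13/128; 7/64; 1/8; 1/4; 1/2; 1 } ⇒ 829/8192

829/8192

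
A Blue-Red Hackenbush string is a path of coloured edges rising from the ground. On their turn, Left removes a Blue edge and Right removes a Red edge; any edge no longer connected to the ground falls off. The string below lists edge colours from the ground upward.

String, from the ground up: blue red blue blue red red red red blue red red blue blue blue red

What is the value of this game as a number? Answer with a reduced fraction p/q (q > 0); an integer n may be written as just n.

step 1: add blue to get b; options L={ 0 } R={ none } => 1
step 2: add red to get br; options L={ 0 } R={ 1 } => 1/2
step 3: add blue to get brb; options L={ 0; 1/2 } R={ 1 } => 3/4
step 4: add blue to get brbb; options L={ 0; 1/2; 3/4 } R={ 1 } => 7/8
step 5: add red to get brbbr; options L={ 0; 1/2; 3/4 } R={ 7/8; 1 } => 13/16
step 6: add red to get brbbrr; options L={ 0; 1/2; 3/4 } R={ 13/16; 7/8; 1 } => 25/32
step 7: add red to get brbbrrr; options L={ 0; 1/2; 3/4 } R={ 25/32; 13/16; 7/8; 1 } => 49/64
step 8: add red to get brbbrrrr; options L={ 0; 1/2; 3/4 } R={ 49/64; 25/32; 13/16; 7/8; 1 } => 97/128
step 9: add blue to get brbbrrrrb; options L={ 0; 1/2; 3/4; 97/128 } R={ 49/64; 25/32; 13/16; 7/8; 1 } => 195/256
step 10: add red to get brbbrrrrbr; options L={ 0; 1/2; 3/4; 97/128 } R={ 195/256; 49/64; 25/32; 13/16; 7/8; 1 } => 389/512
step 11: add red to get brbbrrrrbrr; options L={ 0; 1/2; 3/4; 97/128 } R={ 389/512; 195/256; 49/64; 25/32; 13/16; 7/8; 1 } => 777/1024
step 12: add blue to get brbbrrrrbrrb; options L={ 0; 1/2; 3/4; 97/128; 777/1024 } R={ 389/512; 195/256; 49/64; 25/32; 13/16; 7/8; 1 } => 1555/2048
step 13: add blue to get brbbrrrrbrrbb; options L={ 0; 1/2; 3/4; 97/128; 777/1024; 1555/2048 } R={ 389/512; 195/256; 49/64; 25/32; 13/16; 7/8; 1 } => 3111/4096
step 14: add blue to get brbbrrrrbrrbbb; options L={ 0; 1/2; 3/4; 97/128; 777/1024; 1555/2048; 3111/4096 } R={ 389/512; 195/256; 49/64; 25/32; 13/16; 7/8; 1 } => 6223/8192
step 15: add red to get brbbrrrrbrrbbbr; options L={ 0; 1/2; 3/4; 97/128; 777/1024; 1555/2048; 3111/4096 } R={ 6223/8192; 389/512; 195/256; 49/64; 25/32; 13/16; 7/8; 1 } => 12445/16384

12445/16384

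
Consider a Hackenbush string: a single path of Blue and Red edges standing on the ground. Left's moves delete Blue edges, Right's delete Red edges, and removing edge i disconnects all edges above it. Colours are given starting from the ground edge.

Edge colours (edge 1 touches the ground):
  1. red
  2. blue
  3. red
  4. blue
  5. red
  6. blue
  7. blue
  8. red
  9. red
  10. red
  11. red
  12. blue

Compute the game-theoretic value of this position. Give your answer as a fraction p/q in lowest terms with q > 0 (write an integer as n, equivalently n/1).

-1341/2048

Build g(s[:k]) for k = 1..12, string s = red blue red blue red blue blue red red red red blue.
g(r) = { — | 0 } → -1
g(rb) = { -1 | 0 } → -1/2
g(rbr) = { -1 | -1/2 0 } → -3/4
g(rbrb) = { -1 -3/4 | -1/2 0 } → -5/8
g(rbrbr) = { -1 -3/4 | -5/8 -1/2 0 } → -11/16
g(rbrbrb) = { -1 -3/4 -11/16 | -5/8 -1/2 0 } → -21/32
g(rbrbrbb) = { -1 -3/4 -11/16 -21/32 | -5/8 -1/2 0 } → -41/64
g(rbrbrbbr) = { -1 -3/4 -11/16 -21/32 | -41/64 -5/8 -1/2 0 } → -83/128
g(rbrbrbbrr) = { -1 -3/4 -11/16 -21/32 | -83/128 -41/64 -5/8 -1/2 0 } → -167/256
g(rbrbrbbrrr) = { -1 -3/4 -11/16 -21/32 | -167/256 -83/128 -41/64 -5/8 -1/2 0 } → -335/512
g(rbrbrbbrrrr) = { -1 -3/4 -11/16 -21/32 | -335/512 -167/256 -83/128 -41/64 -5/8 -1/2 0 } → -671/1024
g(rbrbrbbrrrrb) = { -1 -3/4 -11/16 -21/32 -671/1024 | -335/512 -167/256 -83/128 -41/64 -5/8 -1/2 0 } → -1341/2048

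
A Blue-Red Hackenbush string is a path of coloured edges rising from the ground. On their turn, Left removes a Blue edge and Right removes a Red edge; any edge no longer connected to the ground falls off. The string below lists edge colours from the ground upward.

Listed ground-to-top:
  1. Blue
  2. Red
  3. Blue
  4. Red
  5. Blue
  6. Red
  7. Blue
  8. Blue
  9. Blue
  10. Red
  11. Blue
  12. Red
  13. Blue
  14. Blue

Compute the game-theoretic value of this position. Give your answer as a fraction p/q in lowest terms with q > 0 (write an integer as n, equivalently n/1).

Prefix values for Blue Red Blue Red Blue Red Blue Blue Blue Red Blue Red Blue Blue via {L|R} + simplicity:
step 1: add Blue to get B; options L={ 0 } R={  } → 1
step 2: add Red to get BR; options L={ 0 } R={ 1 } → 1/2
step 3: add Blue to get BRB; options L={ 0,1/2 } R={ 1 } → 3/4
step 4: add Red to get BRBR; options L={ 0,1/2 } R={ 3/4,1 } → 5/8
step 5: add Blue to get BRBRB; options L={ 0,1/2,5/8 } R={ 3/4,1 } → 11/16
step 6: add Red to get BRBRBR; options L={ 0,1/2,5/8 } R={ 11/16,3/4,1 } → 21/32
step 7: add Blue to get BRBRBRB; options L={ 0,1/2,5/8,21/32 } R={ 11/16,3/4,1 } → 43/64
step 8: add Blue to get BRBRBRBB; options L={ 0,1/2,5/8,21/32,43/64 } R={ 11/16,3/4,1 } → 87/128
step 9: add Blue to get BRBRBRBBB; options L={ 0,1/2,5/8,21/32,43/64,87/128 } R={ 11/16,3/4,1 } → 175/256
step 10: add Red to get BRBRBRBBBR; options L={ 0,1/2,5/8,21/32,43/64,87/128 } R={ 175/256,11/16,3/4,1 } → 349/512
step 11: add Blue to get BRBRBRBBBRB; options L={ 0,1/2,5/8,21/32,43/64,87/128,349/512 } R={ 175/256,11/16,3/4,1 } → 699/1024
step 12: add Red to get BRBRBRBBBRBR; options L={ 0,1/2,5/8,21/32,43/64,87/128,349/512 } R={ 699/1024,175/256,11/16,3/4,1 } → 1397/2048
step 13: add Blue to get BRBRBRBBBRBRB; options L={ 0,1/2,5/8,21/32,43/64,87/128,349/512,1397/2048 } R={ 699/1024,175/256,11/16,3/4,1 } → 2795/4096
step 14: add Blue to get BRBRBRBBBRBRBB; options L={ 0,1/2,5/8,21/32,43/64,87/128,349/512,1397/2048,2795/4096 } R={ 699/1024,175/256,11/16,3/4,1 } → 5591/8192

5591/8192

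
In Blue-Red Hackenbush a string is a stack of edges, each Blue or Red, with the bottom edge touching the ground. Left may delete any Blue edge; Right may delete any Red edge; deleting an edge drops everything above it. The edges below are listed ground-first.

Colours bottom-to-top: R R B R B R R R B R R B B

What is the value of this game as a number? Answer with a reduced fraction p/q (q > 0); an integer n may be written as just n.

-3545/2048

Recurse on prefixes of the 13-edge string R R B R B R R R B R R B B:
1 of 13 · R · max L −∞ · min R 0 = -1
2 of 13 · RR · max L −∞ · min R -1 = -2
3 of 13 · RRB · max L -2 · min R -1 = -3/2
4 of 13 · RRBR · max L -2 · min R -3/2 = -7/4
5 of 13 · RRBRB · max L -7/4 · min R -3/2 = -13/8
6 of 13 · RRBRBR · max L -7/4 · min R -13/8 = -27/16
7 of 13 · RRBRBRR · max L -7/4 · min R -27/16 = -55/32
8 of 13 · RRBRBRRR · max L -7/4 · min R -55/32 = -111/64
9 of 13 · RRBRBRRRB · max L -111/64 · min R -55/32 = -221/128
10 of 13 · RRBRBRRRBR · max L -111/64 · min R -221/128 = -443/256
11 of 13 · RRBRBRRRBRR · max L -111/64 · min R -443/256 = -887/512
12 of 13 · RRBRBRRRBRRB · max L -887/512 · min R -443/256 = -1773/1024
13 of 13 · RRBRBRRRBRRBB · max L -1773/1024 · min R -443/256 = -3545/2048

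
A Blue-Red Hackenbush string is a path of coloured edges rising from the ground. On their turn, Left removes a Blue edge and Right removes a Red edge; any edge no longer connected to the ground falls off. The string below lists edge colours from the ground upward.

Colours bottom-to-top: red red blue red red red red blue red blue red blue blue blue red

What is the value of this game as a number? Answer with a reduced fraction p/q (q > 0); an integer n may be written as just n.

-16035/8192

step 1: add red to get r; options L={ none } R={ 0 } — -1
step 2: add red to get rr; options L={ none } R={ -1, 0 } — -2
step 3: add blue to get rrb; options L={ -2 } R={ -1, 0 } — -3/2
step 4: add red to get rrbr; options L={ -2 } R={ -3/2, -1, 0 } — -7/4
step 5: add red to get rrbrr; options L={ -2 } R={ -7/4, -3/2, -1, 0 } — -15/8
step 6: add red to get rrbrrr; options L={ -2 } R={ -15/8, -7/4, -3/2, -1, 0 } — -31/16
step 7: add red to get rrbrrrr; options L={ -2 } R={ -31/16, -15/8, -7/4, -3/2, -1, 0 } — -63/32
step 8: add blue to get rrbrrrrb; options L={ -2, -63/32 } R={ -31/16, -15/8, -7/4, -3/2, -1, 0 } — -125/64
step 9: add red to get rrbrrrrbr; options L={ -2, -63/32 } R={ -125/64, -31/16, -15/8, -7/4, -3/2, -1, 0 } — -251/128
step 10: add blue to get rrbrrrrbrb; options L={ -2, -63/32, -251/128 } R={ -125/64, -31/16, -15/8, -7/4, -3/2, -1, 0 } — -501/256
step 11: add red to get rrbrrrrbrbr; options L={ -2, -63/32, -251/128 } R={ -501/256, -125/64, -31/16, -15/8, -7/4, -3/2, -1, 0 } — -1003/512
step 12: add blue to get rrbrrrrbrbrb; options L={ -2, -63/32, -251/128, -1003/512 } R={ -501/256, -125/64, -31/16, -15/8, -7/4, -3/2, -1, 0 } — -2005/1024
step 13: add blue to get rrbrrrrbrbrbb; options L={ -2, -63/32, -251/128, -1003/512, -2005/1024 } R={ -501/256, -125/64, -31/16, -15/8, -7/4, -3/2, -1, 0 } — -4009/2048
step 14: add blue to get rrbrrrrbrbrbbb; options L={ -2, -63/32, -251/128, -1003/512, -2005/1024, -4009/2048 } R={ -501/256, -125/64, -31/16, -15/8, -7/4, -3/2, -1, 0 } — -8017/4096
step 15: add red to get rrbrrrrbrbrbbbr; options L={ -2, -63/32, -251/128, -1003/512, -2005/1024, -4009/2048 } R={ -8017/4096, -501/256, -125/64, -31/16, -15/8, -7/4, -3/2, -1, 0 } — -16035/8192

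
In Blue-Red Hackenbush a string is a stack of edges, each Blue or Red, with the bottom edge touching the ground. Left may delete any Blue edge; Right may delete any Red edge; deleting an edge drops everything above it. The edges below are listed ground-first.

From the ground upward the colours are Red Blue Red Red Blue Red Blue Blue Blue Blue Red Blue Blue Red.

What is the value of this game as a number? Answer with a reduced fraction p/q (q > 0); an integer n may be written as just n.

Prefix values for Red Blue Red Red Blue Red Blue Blue Blue Blue Red Blue Blue Red via {L|R} + simplicity:
1 of 14 · R · max L −∞ · min R 0 = -1
2 of 14 · RB · max L -1 · min R 0 = -1/2
3 of 14 · RBR · max L -1 · min R -1/2 = -3/4
4 of 14 · RBRR · max L -1 · min R -3/4 = -7/8
5 of 14 · RBRRB · max L -7/8 · min R -3/4 = -13/16
6 of 14 · RBRRBR · max L -7/8 · min R -13/16 = -27/32
7 of 14 · RBRRBRB · max L -27/32 · min R -13/16 = -53/64
8 of 14 · RBRRBRBB · max L -53/64 · min R -13/16 = -105/128
9 of 14 · RBRRBRBBB · max L -105/128 · min R -13/16 = -209/256
10 of 14 · RBRRBRBBBB · max L -209/256 · min R -13/16 = -417/512
11 of 14 · RBRRBRBBBBR · max L -209/256 · min R -417/512 = -835/1024
12 of 14 · RBRRBRBBBBRB · max L -835/1024 · min R -417/512 = -1669/2048
13 of 14 · RBRRBRBBBBRBB · max L -1669/2048 · min R -417/512 = -3337/4096
14 of 14 · RBRRBRBBBBRBBR · max L -1669/2048 · min R -3337/4096 = -6675/8192

-6675/8192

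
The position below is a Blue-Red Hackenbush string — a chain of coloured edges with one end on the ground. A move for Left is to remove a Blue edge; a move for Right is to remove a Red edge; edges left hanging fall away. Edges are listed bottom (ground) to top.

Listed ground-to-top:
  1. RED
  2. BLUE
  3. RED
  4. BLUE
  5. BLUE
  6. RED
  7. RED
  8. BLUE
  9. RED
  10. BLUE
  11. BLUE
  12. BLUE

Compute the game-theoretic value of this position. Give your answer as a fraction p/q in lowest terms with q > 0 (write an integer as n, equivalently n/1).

1 of 12 · R · max L −∞ · min R 0 — -1
2 of 12 · RB · max L -1 · min R 0 — -1/2
3 of 12 · RBR · max L -1 · min R -1/2 — -3/4
4 of 12 · RBRB · max L -3/4 · min R -1/2 — -5/8
5 of 12 · RBRBB · max L -5/8 · min R -1/2 — -9/16
6 of 12 · RBRBBR · max L -5/8 · min R -9/16 — -19/32
7 of 12 · RBRBBRR · max L -5/8 · min R -19/32 — -39/64
8 of 12 · RBRBBRRB · max L -39/64 · min R -19/32 — -77/128
9 of 12 · RBRBBRRBR · max L -39/64 · min R -77/128 — -155/256
10 of 12 · RBRBBRRBRB · max L -155/256 · min R -77/128 — -309/512
11 of 12 · RBRBBRRBRBB · max L -309/512 · min R -77/128 — -617/1024
12 of 12 · RBRBBRRBRBBB · max L -617/1024 · min R -77/128 — -1233/2048

-1233/2048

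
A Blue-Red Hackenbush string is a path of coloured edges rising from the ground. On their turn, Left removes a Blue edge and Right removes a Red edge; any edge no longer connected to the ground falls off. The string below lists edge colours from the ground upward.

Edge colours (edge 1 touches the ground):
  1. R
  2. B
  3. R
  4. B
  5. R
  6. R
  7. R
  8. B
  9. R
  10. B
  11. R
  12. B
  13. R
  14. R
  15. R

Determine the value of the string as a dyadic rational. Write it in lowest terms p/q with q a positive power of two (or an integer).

-11951/16384

val_1 [R]  L=[]  R=[0]  -> -1
val_2 [RB]  L=[-1]  R=[0]  -> -1/2
val_3 [RBR]  L=[-1]  R=[-1/2; 0]  -> -3/4
val_4 [RBRB]  L=[-1; -3/4]  R=[-1/2; 0]  -> -5/8
val_5 [RBRBR]  L=[-1; -3/4]  R=[-5/8; -1/2; 0]  -> -11/16
val_6 [RBRBRR]  L=[-1; -3/4]  R=[-11/16; -5/8; -1/2; 0]  -> -23/32
val_7 [RBRBRRR]  L=[-1; -3/4]  R=[-23/32; -11/16; -5/8; -1/2; 0]  -> -47/64
val_8 [RBRBRRRB]  L=[-1; -3/4; -47/64]  R=[-23/32; -11/16; -5/8; -1/2; 0]  -> -93/128
val_9 [RBRBRRRBR]  L=[-1; -3/4; -47/64]  R=[-93/128; -23/32; -11/16; -5/8; -1/2; 0]  -> -187/256
val_10 [RBRBRRRBRB]  L=[-1; -3/4; -47/64; -187/256]  R=[-93/128; -23/32; -11/16; -5/8; -1/2; 0]  -> -373/512
val_11 [RBRBRRRBRBR]  L=[-1; -3/4; -47/64; -187/256]  R=[-373/512; -93/128; -23/32; -11/16; -5/8; -1/2; 0]  -> -747/1024
val_12 [RBRBRRRBRBRB]  L=[-1; -3/4; -47/64; -187/256; -747/1024]  R=[-373/512; -93/128; -23/32; -11/16; -5/8; -1/2; 0]  -> -1493/2048
val_13 [RBRBRRRBRBRBR]  L=[-1; -3/4; -47/64; -187/256; -747/1024]  R=[-1493/2048; -373/512; -93/128; -23/32; -11/16; -5/8; -1/2; 0]  -> -2987/4096
val_14 [RBRBRRRBRBRBRR]  L=[-1; -3/4; -47/64; -187/256; -747/1024]  R=[-2987/4096; -1493/2048; -373/512; -93/128; -23/32; -11/16; -5/8; -1/2; 0]  -> -5975/8192
val_15 [RBRBRRRBRBRBRRR]  L=[-1; -3/4; -47/64; -187/256; -747/1024]  R=[-5975/8192; -2987/4096; -1493/2048; -373/512; -93/128; -23/32; -11/16; -5/8; -1/2; 0]  -> -11951/16384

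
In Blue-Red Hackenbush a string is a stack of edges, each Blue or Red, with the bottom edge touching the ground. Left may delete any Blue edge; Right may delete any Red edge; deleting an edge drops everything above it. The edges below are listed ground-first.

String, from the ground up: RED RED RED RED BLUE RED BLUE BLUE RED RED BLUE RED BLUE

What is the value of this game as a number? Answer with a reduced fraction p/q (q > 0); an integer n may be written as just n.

-1845/512

R: Left {  }, Right { 0 } => simplest -1
RR: Left {  }, Right { -1,0 } => simplest -2
RRR: Left {  }, Right { -2,-1,0 } => simplest -3
RRRR: Left {  }, Right { -3,-2,-1,0 } => simplest -4
RRRRB: Left { -4 }, Right { -3,-2,-1,0 } => simplest -7/2
RRRRBR: Left { -4 }, Right { -7/2,-3,-2,-1,0 } => simplest -15/4
RRRRBRB: Left { -4,-15/4 }, Right { -7/2,-3,-2,-1,0 } => simplest -29/8
RRRRBRBB: Left { -4,-15/4,-29/8 }, Right { -7/2,-3,-2,-1,0 } => simplest -57/16
RRRRBRBBR: Left { -4,-15/4,-29/8 }, Right { -57/16,-7/2,-3,-2,-1,0 } => simplest -115/32
RRRRBRBBRR: Left { -4,-15/4,-29/8 }, Right { -115/32,-57/16,-7/2,-3,-2,-1,0 } => simplest -231/64
RRRRBRBBRRB: Left { -4,-15/4,-29/8,-231/64 }, Right { -115/32,-57/16,-7/2,-3,-2,-1,0 } => simplest -461/128
RRRRBRBBRRBR: Left { -4,-15/4,-29/8,-231/64 }, Right { -461/128,-115/32,-57/16,-7/2,-3,-2,-1,0 } => simplest -923/256
RRRRBRBBRRBRB: Left { -4,-15/4,-29/8,-231/64,-923/256 }, Right { -461/128,-115/32,-57/16,-7/2,-3,-2,-1,0 } => simplest -1845/512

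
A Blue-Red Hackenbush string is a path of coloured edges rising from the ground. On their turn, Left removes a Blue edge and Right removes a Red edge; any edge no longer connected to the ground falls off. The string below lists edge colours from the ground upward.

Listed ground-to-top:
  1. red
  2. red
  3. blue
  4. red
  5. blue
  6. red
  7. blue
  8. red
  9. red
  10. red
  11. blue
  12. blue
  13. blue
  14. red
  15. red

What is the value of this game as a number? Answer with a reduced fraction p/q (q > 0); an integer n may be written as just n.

Recurse on prefixes of the 15-edge string red red blue red blue red blue red red red blue blue blue red red:
1 of 15 · r · max L −∞ · min R 0 — -1
2 of 15 · rr · max L −∞ · min R -1 — -2
3 of 15 · rrb · max L -2 · min R -1 — -3/2
4 of 15 · rrbr · max L -2 · min R -3/2 — -7/4
5 of 15 · rrbrb · max L -7/4 · min R -3/2 — -13/8
6 of 15 · rrbrbr · max L -7/4 · min R -13/8 — -27/16
7 of 15 · rrbrbrb · max L -27/16 · min R -13/8 — -53/32
8 of 15 · rrbrbrbr · max L -27/16 · min R -53/32 — -107/64
9 of 15 · rrbrbrbrr · max L -27/16 · min R -107/64 — -215/128
10 of 15 · rrbrbrbrrr · max L -27/16 · min R -215/128 — -431/256
11 of 15 · rrbrbrbrrrb · max L -431/256 · min R -215/128 — -861/512
12 of 15 · rrbrbrbrrrbb · max L -861/512 · min R -215/128 — -1721/1024
13 of 15 · rrbrbrbrrrbbb · max L -1721/1024 · min R -215/128 — -3441/2048
14 of 15 · rrbrbrbrrrbbbr · max L -1721/1024 · min R -3441/2048 — -6883/4096
15 of 15 · rrbrbrbrrrbbbrr · max L -1721/1024 · min R -6883/4096 — -13767/8192

-13767/8192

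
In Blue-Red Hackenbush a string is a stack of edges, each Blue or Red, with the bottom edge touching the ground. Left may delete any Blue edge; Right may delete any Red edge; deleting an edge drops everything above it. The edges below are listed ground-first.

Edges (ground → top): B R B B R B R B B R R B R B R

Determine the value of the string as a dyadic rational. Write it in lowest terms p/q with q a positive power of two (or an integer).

13717/16384

G_1 [B]  L=[0]  R=[none]  ⇒ 1
G_2 [BR]  L=[0]  R=[1]  ⇒ 1/2
G_3 [BRB]  L=[0, 1/2]  R=[1]  ⇒ 3/4
G_4 [BRBB]  L=[0, 1/2, 3/4]  R=[1]  ⇒ 7/8
G_5 [BRBBR]  L=[0, 1/2, 3/4]  R=[7/8, 1]  ⇒ 13/16
G_6 [BRBBRB]  L=[0, 1/2, 3/4, 13/16]  R=[7/8, 1]  ⇒ 27/32
G_7 [BRBBRBR]  L=[0, 1/2, 3/4, 13/16]  R=[27/32, 7/8, 1]  ⇒ 53/64
G_8 [BRBBRBRB]  L=[0, 1/2, 3/4, 13/16, 53/64]  R=[27/32, 7/8, 1]  ⇒ 107/128
G_9 [BRBBRBRBB]  L=[0, 1/2, 3/4, 13/16, 53/64, 107/128]  R=[27/32, 7/8, 1]  ⇒ 215/256
G_10 [BRBBRBRBBR]  L=[0, 1/2, 3/4, 13/16, 53/64, 107/128]  R=[215/256, 27/32, 7/8, 1]  ⇒ 429/512
G_11 [BRBBRBRBBRR]  L=[0, 1/2, 3/4, 13/16, 53/64, 107/128]  R=[429/512, 215/256, 27/32, 7/8, 1]  ⇒ 857/1024
G_12 [BRBBRBRBBRRB]  L=[0, 1/2, 3/4, 13/16, 53/64, 107/128, 857/1024]  R=[429/512, 215/256, 27/32, 7/8, 1]  ⇒ 1715/2048
G_13 [BRBBRBRBBRRBR]  L=[0, 1/2, 3/4, 13/16, 53/64, 107/128, 857/1024]  R=[1715/2048, 429/512, 215/256, 27/32, 7/8, 1]  ⇒ 3429/4096
G_14 [BRBBRBRBBRRBRB]  L=[0, 1/2, 3/4, 13/16, 53/64, 107/128, 857/1024, 3429/4096]  R=[1715/2048, 429/512, 215/256, 27/32, 7/8, 1]  ⇒ 6859/8192
G_15 [BRBBRBRBBRRBRBR]  L=[0, 1/2, 3/4, 13/16, 53/64, 107/128, 857/1024, 3429/4096]  R=[6859/8192, 1715/2048, 429/512, 215/256, 27/32, 7/8, 1]  ⇒ 13717/16384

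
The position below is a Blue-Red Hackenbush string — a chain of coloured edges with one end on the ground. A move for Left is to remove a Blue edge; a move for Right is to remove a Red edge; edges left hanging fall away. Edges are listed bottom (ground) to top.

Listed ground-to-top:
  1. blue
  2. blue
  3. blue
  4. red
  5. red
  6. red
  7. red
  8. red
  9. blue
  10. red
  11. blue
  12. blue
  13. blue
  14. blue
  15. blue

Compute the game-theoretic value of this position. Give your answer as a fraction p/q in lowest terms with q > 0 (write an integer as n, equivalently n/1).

8383/4096

g_1 [b]  L=[0]  R=[(no moves)]  = 1
g_2 [bb]  L=[0, 1]  R=[(no moves)]  = 2
g_3 [bbb]  L=[0, 1, 2]  R=[(no moves)]  = 3
g_4 [bbbr]  L=[0, 1, 2]  R=[3]  = 5/2
g_5 [bbbrr]  L=[0, 1, 2]  R=[5/2, 3]  = 9/4
g_6 [bbbrrr]  L=[0, 1, 2]  R=[9/4, 5/2, 3]  = 17/8
g_7 [bbbrrrr]  L=[0, 1, 2]  R=[17/8, 9/4, 5/2, 3]  = 33/16
g_8 [bbbrrrrr]  L=[0, 1, 2]  R=[33/16, 17/8, 9/4, 5/2, 3]  = 65/32
g_9 [bbbrrrrrb]  L=[0, 1, 2, 65/32]  R=[33/16, 17/8, 9/4, 5/2, 3]  = 131/64
g_10 [bbbrrrrrbr]  L=[0, 1, 2, 65/32]  R=[131/64, 33/16, 17/8, 9/4, 5/2, 3]  = 261/128
g_11 [bbbrrrrrbrb]  L=[0, 1, 2, 65/32, 261/128]  R=[131/64, 33/16, 17/8, 9/4, 5/2, 3]  = 523/256
g_12 [bbbrrrrrbrbb]  L=[0, 1, 2, 65/32, 261/128, 523/256]  R=[131/64, 33/16, 17/8, 9/4, 5/2, 3]  = 1047/512
g_13 [bbbrrrrrbrbbb]  L=[0, 1, 2, 65/32, 261/128, 523/256, 1047/512]  R=[131/64, 33/16, 17/8, 9/4, 5/2, 3]  = 2095/1024
g_14 [bbbrrrrrbrbbbb]  L=[0, 1, 2, 65/32, 261/128, 523/256, 1047/512, 2095/1024]  R=[131/64, 33/16, 17/8, 9/4, 5/2, 3]  = 4191/2048
g_15 [bbbrrrrrbrbbbbb]  L=[0, 1, 2, 65/32, 261/128, 523/256, 1047/512, 2095/1024, 4191/2048]  R=[131/64, 33/16, 17/8, 9/4, 5/2, 3]  = 8383/4096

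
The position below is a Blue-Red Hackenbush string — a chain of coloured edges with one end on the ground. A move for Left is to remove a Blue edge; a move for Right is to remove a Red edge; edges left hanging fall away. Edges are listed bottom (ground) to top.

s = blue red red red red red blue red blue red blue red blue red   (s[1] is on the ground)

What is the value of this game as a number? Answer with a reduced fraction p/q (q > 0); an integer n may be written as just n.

edge 1 of 14 (blue): { 0 | none } gives 1
edge 2 of 14 (red): { 0 | 1 } gives 1/2
edge 3 of 14 (red): { 0 | 1/2 1 } gives 1/4
edge 4 of 14 (red): { 0 | 1/4 1/2 1 } gives 1/8
edge 5 of 14 (red): { 0 | 1/8 1/4 1/2 1 } gives 1/16
edge 6 of 14 (red): { 0 | 1/16 1/8 1/4 1/2 1 } gives 1/32
edge 7 of 14 (blue): { 0 1/32 | 1/16 1/8 1/4 1/2 1 } gives 3/64
edge 8 of 14 (red): { 0 1/32 | 3/64 1/16 1/8 1/4 1/2 1 } gives 5/128
edge 9 of 14 (blue): { 0 1/32 5/128 | 3/64 1/16 1/8 1/4 1/2 1 } gives 11/256
edge 10 of 14 (red): { 0 1/32 5/128 | 11/256 3/64 1/16 1/8 1/4 1/2 1 } gives 21/512
edge 11 of 14 (blue): { 0 1/32 5/128 21/512 | 11/256 3/64 1/16 1/8 1/4 1/2 1 } gives 43/1024
edge 12 of 14 (red): { 0 1/32 5/128 21/512 | 43/1024 11/256 3/64 1/16 1/8 1/4 1/2 1 } gives 85/2048
edge 13 of 14 (blue): { 0 1/32 5/128 21/512 85/2048 | 43/1024 11/256 3/64 1/16 1/8 1/4 1/2 1 } gives 171/4096
edge 14 of 14 (red): { 0 1/32 5/128 21/512 85/2048 | 171/4096 43/1024 11/256 3/64 1/16 1/8 1/4 1/2 1 } gives 341/8192

341/8192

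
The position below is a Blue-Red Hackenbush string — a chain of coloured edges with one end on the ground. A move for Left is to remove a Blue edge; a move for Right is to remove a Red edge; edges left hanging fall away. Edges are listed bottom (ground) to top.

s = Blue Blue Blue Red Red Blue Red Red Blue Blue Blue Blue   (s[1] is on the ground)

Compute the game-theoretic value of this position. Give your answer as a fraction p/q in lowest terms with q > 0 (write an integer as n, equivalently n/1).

1183/512

Prefix values for Blue Blue Blue Red Red Blue Red Red Blue Blue Blue Blue via {L|R} + simplicity:
step 1: add Blue to get B; options L={ 0 } R={ none } so 1
step 2: add Blue to get BB; options L={ 0, 1 } R={ none } so 2
step 3: add Blue to get BBB; options L={ 0, 1, 2 } R={ none } so 3
step 4: add Red to get BBBR; options L={ 0, 1, 2 } R={ 3 } so 5/2
step 5: add Red to get BBBRR; options L={ 0, 1, 2 } R={ 5/2, 3 } so 9/4
step 6: add Blue to get BBBRRB; options L={ 0, 1, 2, 9/4 } R={ 5/2, 3 } so 19/8
step 7: add Red to get BBBRRBR; options L={ 0, 1, 2, 9/4 } R={ 19/8, 5/2, 3 } so 37/16
step 8: add Red to get BBBRRBRR; options L={ 0, 1, 2, 9/4 } R={ 37/16, 19/8, 5/2, 3 } so 73/32
step 9: add Blue to get BBBRRBRRB; options L={ 0, 1, 2, 9/4, 73/32 } R={ 37/16, 19/8, 5/2, 3 } so 147/64
step 10: add Blue to get BBBRRBRRBB; options L={ 0, 1, 2, 9/4, 73/32, 147/64 } R={ 37/16, 19/8, 5/2, 3 } so 295/128
step 11: add Blue to get BBBRRBRRBBB; options L={ 0, 1, 2, 9/4, 73/32, 147/64, 295/128 } R={ 37/16, 19/8, 5/2, 3 } so 591/256
step 12: add Blue to get BBBRRBRRBBBB; options L={ 0, 1, 2, 9/4, 73/32, 147/64, 295/128, 591/256 } R={ 37/16, 19/8, 5/2, 3 } so 1183/512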